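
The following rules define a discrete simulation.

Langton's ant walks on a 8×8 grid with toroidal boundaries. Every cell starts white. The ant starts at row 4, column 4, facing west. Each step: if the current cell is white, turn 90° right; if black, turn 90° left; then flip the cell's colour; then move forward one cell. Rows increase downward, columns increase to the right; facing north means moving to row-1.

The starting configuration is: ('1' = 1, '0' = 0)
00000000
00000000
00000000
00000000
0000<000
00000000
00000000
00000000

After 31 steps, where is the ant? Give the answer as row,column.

6,5

t=0: 00000000
00000000
00000000
00000000
0000<000
00000000
00000000
00000000
t=1: 00000000
00000000
00000000
0000^000
00001000
00000000
00000000
00000000
t=2: 00000000
00000000
00000000
00001>00
00001000
00000000
00000000
00000000
t=3: 00000000
00000000
00000000
00001100
00001v00
00000000
00000000
00000000
t=4: 00000000
00000000
00000000
00001100
0000<100
00000000
00000000
00000000
t=5: 00000000
00000000
00000000
00001100
00000100
0000v000
00000000
00000000
t=6: 00000000
00000000
00000000
00001100
00000100
000<1000
00000000
00000000
t=7: 00000000
00000000
00000000
00001100
000^0100
00011000
00000000
00000000
t=8: 00000000
00000000
00000000
00001100
0001>100
00011000
00000000
00000000
t=9: 00000000
00000000
00000000
00001100
00011100
0001v000
00000000
00000000
t=10: 00000000
00000000
00000000
00001100
00011100
00010>00
00000000
00000000
t=11: 00000000
00000000
00000000
00001100
00011100
00010100
00000v00
00000000
t=12: 00000000
00000000
00000000
00001100
00011100
00010100
0000<100
00000000
t=13: 00000000
00000000
00000000
00001100
00011100
0001^100
00001100
00000000
t=14: 00000000
00000000
00000000
00001100
00011100
00011>00
00001100
00000000
t=15: 00000000
00000000
00000000
00001100
00011^00
00011000
00001100
00000000
t=16: 00000000
00000000
00000000
00001100
0001<000
00011000
00001100
00000000
t=17: 00000000
00000000
00000000
00001100
00010000
0001v000
00001100
00000000
t=18: 00000000
00000000
00000000
00001100
00010000
00010>00
00001100
00000000
t=19: 00000000
00000000
00000000
00001100
00010000
00010100
00001v00
00000000
t=20: 00000000
00000000
00000000
00001100
00010000
00010100
000010>0
00000000
t=21: 00000000
00000000
00000000
00001100
00010000
00010100
00001010
000000v0
t=22: 00000000
00000000
00000000
00001100
00010000
00010100
00001010
00000<10
t=23: 00000000
00000000
00000000
00001100
00010000
00010100
00001^10
00000110
t=24: 00000000
00000000
00000000
00001100
00010000
00010100
000011>0
00000110
t=25: 00000000
00000000
00000000
00001100
00010000
000101^0
00001100
00000110
t=26: 00000000
00000000
00000000
00001100
00010000
0001011>
00001100
00000110
t=27: 00000000
00000000
00000000
00001100
00010000
00010111
0000110v
00000110
t=28: 00000000
00000000
00000000
00001100
00010000
00010111
000011<1
00000110
t=29: 00000000
00000000
00000000
00001100
00010000
000101^1
00001111
00000110
t=30: 00000000
00000000
00000000
00001100
00010000
00010<01
00001111
00000110
t=31: 00000000
00000000
00000000
00001100
00010000
00010001
00001v11
00000110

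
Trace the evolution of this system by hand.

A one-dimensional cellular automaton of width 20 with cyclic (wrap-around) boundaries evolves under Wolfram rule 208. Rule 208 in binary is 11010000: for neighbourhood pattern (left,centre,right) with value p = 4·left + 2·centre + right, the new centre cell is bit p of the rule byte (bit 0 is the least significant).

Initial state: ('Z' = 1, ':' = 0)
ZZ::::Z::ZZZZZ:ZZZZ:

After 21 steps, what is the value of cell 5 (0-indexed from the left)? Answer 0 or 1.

0

[0] ZZ::::Z::ZZZZZ:ZZZZ:
[1] :ZZ::::Z::ZZZZ::ZZZ:
[2] ::ZZ::::Z::ZZZZ::ZZZ
[3] Z::ZZ::::Z::ZZZZ::ZZ
[4] ZZ::ZZ::::Z::ZZZZ::Z
[5] ZZZ::ZZ::::Z::ZZZZ::
[6] :ZZZ::ZZ::::Z::ZZZZ:
[7] ::ZZZ::ZZ::::Z::ZZZZ
[8] Z::ZZZ::ZZ::::Z::ZZZ
[9] ZZ::ZZZ::ZZ::::Z::ZZ
[10] ZZZ::ZZZ::ZZ::::Z::Z
[11] ZZZZ::ZZZ::ZZ::::Z::
[12] :ZZZZ::ZZZ::ZZ::::Z:
[13] ::ZZZZ::ZZZ::ZZ::::Z
[14] Z::ZZZZ::ZZZ::ZZ::::
[15] :Z::ZZZZ::ZZZ::ZZ:::
[16] ::Z::ZZZZ::ZZZ::ZZ::
[17] :::Z::ZZZZ::ZZZ::ZZ:
[18] ::::Z::ZZZZ::ZZZ::ZZ
[19] Z::::Z::ZZZZ::ZZZ::Z
[20] ZZ::::Z::ZZZZ::ZZZ::
[21] :ZZ::::Z::ZZZZ::ZZZ:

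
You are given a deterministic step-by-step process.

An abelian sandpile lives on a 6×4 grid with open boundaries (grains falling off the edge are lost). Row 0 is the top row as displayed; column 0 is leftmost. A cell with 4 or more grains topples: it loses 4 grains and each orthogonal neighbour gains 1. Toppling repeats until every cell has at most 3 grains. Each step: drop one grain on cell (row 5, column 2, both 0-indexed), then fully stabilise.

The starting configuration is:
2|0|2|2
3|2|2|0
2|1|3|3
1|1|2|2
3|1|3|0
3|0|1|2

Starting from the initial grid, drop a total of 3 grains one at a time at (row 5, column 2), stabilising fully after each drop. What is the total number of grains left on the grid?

43

step 0: 2|0|2|2
3|2|2|0
2|1|3|3
1|1|2|2
3|1|3|0
3|0|1|2
step 1: 2|0|2|2
3|2|2|0
2|1|3|3
1|1|2|2
3|1|3|0
3|0|2|2
step 2: 2|0|2|2
3|2|2|0
2|1|3|3
1|1|2|2
3|1|3|0
3|0|3|2
step 3: 2|0|2|2
3|2|2|0
2|1|3|3
1|1|3|2
3|2|0|1
3|1|1|3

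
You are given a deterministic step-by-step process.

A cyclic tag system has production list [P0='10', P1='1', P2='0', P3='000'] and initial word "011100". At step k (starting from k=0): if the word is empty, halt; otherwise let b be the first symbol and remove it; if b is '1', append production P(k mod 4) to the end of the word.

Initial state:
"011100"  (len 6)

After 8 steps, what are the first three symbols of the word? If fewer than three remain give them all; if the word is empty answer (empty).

0) "011100"  (len 6)
1) "11100"  (len 5)
2) "11001"  (len 5)
3) "10010"  (len 5)
4) "0010000"  (len 7)
5) "010000"  (len 6)
6) "10000"  (len 5)
7) "00000"  (len 5)
8) "0000"  (len 4)

000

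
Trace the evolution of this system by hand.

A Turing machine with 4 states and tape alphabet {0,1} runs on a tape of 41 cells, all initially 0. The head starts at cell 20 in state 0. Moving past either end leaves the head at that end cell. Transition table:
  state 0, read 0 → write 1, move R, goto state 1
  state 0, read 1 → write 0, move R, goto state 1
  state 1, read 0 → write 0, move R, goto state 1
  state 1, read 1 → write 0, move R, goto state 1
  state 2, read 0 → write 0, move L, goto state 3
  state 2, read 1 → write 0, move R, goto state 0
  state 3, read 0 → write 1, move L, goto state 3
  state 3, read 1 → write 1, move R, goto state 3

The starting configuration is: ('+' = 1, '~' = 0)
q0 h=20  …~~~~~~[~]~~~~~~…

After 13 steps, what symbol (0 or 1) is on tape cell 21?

[0] q0 h=20  …~~~~~~[~]~~~~~~…
[1] q1 h=21  …~~~~~+[~]~~~~~~…
[2] q1 h=22  …~~~~+~[~]~~~~~~…
[3] q1 h=23  …~~~+~~[~]~~~~~~…
[4] q1 h=24  …~~+~~~[~]~~~~~~…
[5] q1 h=25  …~+~~~~[~]~~~~~~…
[6] q1 h=26  …+~~~~~[~]~~~~~~…
[7] q1 h=27  …~~~~~~[~]~~~~~~…
[8] q1 h=28  …~~~~~~[~]~~~~~~…
[9] q1 h=29  …~~~~~~[~]~~~~~~…
[10] q1 h=30  …~~~~~~[~]~~~~~~…
[11] q1 h=31  …~~~~~~[~]~~~~~~…
[12] q1 h=32  …~~~~~~[~]~~~~~~…
[13] q1 h=33  …~~~~~~[~]~~~~~~…

0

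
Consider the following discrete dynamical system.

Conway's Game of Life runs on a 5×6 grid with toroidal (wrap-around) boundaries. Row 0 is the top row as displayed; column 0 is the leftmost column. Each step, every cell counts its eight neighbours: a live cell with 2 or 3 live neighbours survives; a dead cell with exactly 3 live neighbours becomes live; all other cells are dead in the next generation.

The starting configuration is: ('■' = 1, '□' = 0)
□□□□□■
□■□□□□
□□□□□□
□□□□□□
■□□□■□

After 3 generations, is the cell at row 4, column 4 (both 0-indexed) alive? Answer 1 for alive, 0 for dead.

gen 0: □□□□□■
□■□□□□
□□□□□□
□□□□□□
■□□□■□
gen 1: ■□□□□■
□□□□□□
□□□□□□
□□□□□□
□□□□□■
gen 2: ■□□□□■
□□□□□□
□□□□□□
□□□□□□
■□□□□■
gen 3: ■□□□□■
□□□□□□
□□□□□□
□□□□□□
■□□□□■

0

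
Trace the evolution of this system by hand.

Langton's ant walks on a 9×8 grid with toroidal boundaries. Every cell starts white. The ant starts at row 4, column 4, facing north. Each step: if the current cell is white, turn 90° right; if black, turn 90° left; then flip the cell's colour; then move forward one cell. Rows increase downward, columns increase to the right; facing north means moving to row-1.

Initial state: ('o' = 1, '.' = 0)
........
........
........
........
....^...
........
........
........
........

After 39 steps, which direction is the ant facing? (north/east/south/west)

east

[0] ........
........
........
........
....^...
........
........
........
........
[1] ........
........
........
........
....o>..
........
........
........
........
[2] ........
........
........
........
....oo..
.....v..
........
........
........
[3] ........
........
........
........
....oo..
....<o..
........
........
........
[4] ........
........
........
........
....^o..
....oo..
........
........
........
[5] ........
........
........
........
...<.o..
....oo..
........
........
........
[6] ........
........
........
...^....
...o.o..
....oo..
........
........
........
[7] ........
........
........
...o>...
...o.o..
....oo..
........
........
........
[8] ........
........
........
...oo...
...ovo..
....oo..
........
........
........
[9] ........
........
........
...oo...
...<oo..
....oo..
........
........
........
[10] ........
........
........
...oo...
....oo..
...voo..
........
........
........
[11] ........
........
........
...oo...
....oo..
..<ooo..
........
........
........
[12] ........
........
........
...oo...
..^.oo..
..oooo..
........
........
........
[13] ........
........
........
...oo...
..o>oo..
..oooo..
........
........
........
[14] ........
........
........
...oo...
..oooo..
..ovoo..
........
........
........
[15] ........
........
........
...oo...
..oooo..
..o.>o..
........
........
........
[16] ........
........
........
...oo...
..oo^o..
..o..o..
........
........
........
[17] ........
........
........
...oo...
..o<.o..
..o..o..
........
........
........
[18] ........
........
........
...oo...
..o..o..
..ov.o..
........
........
........
[19] ........
........
........
...oo...
..o..o..
..<o.o..
........
........
........
[20] ........
........
........
...oo...
..o..o..
...o.o..
..v.....
........
........
[21] ........
........
........
...oo...
..o..o..
...o.o..
.<o.....
........
........
[22] ........
........
........
...oo...
..o..o..
.^.o.o..
.oo.....
........
........
[23] ........
........
........
...oo...
..o..o..
.o>o.o..
.oo.....
........
........
[24] ........
........
........
...oo...
..o..o..
.ooo.o..
.ov.....
........
........
[25] ........
........
........
...oo...
..o..o..
.ooo.o..
.o.>....
........
........
[26] ........
........
........
...oo...
..o..o..
.ooo.o..
.o.o....
...v....
........
[27] ........
........
........
...oo...
..o..o..
.ooo.o..
.o.o....
..<o....
........
[28] ........
........
........
...oo...
..o..o..
.ooo.o..
.o^o....
..oo....
........
[29] ........
........
........
...oo...
..o..o..
.ooo.o..
.oo>....
..oo....
........
[30] ........
........
........
...oo...
..o..o..
.oo^.o..
.oo.....
..oo....
........
[31] ........
........
........
...oo...
..o..o..
.o<..o..
.oo.....
..oo....
........
[32] ........
........
........
...oo...
..o..o..
.o...o..
.ov.....
..oo....
........
[33] ........
........
........
...oo...
..o..o..
.o...o..
.o.>....
..oo....
........
[34] ........
........
........
...oo...
..o..o..
.o...o..
.o.o....
..ov....
........
[35] ........
........
........
...oo...
..o..o..
.o...o..
.o.o....
..o.>...
........
[36] ........
........
........
...oo...
..o..o..
.o...o..
.o.o....
..o.o...
....v...
[37] ........
........
........
...oo...
..o..o..
.o...o..
.o.o....
..o.o...
...<o...
[38] ........
........
........
...oo...
..o..o..
.o...o..
.o.o....
..o^o...
...oo...
[39] ........
........
........
...oo...
..o..o..
.o...o..
.o.o....
..oo>...
...oo...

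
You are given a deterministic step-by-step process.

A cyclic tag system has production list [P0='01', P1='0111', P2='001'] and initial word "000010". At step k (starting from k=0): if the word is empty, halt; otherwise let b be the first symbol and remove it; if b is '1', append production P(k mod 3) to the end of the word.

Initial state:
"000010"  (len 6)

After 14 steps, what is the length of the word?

14

step 0: "000010"  (len 6)
step 1: "00010"  (len 5)
step 2: "0010"  (len 4)
step 3: "010"  (len 3)
step 4: "10"  (len 2)
step 5: "00111"  (len 5)
step 6: "0111"  (len 4)
step 7: "111"  (len 3)
step 8: "110111"  (len 6)
step 9: "10111001"  (len 8)
step 10: "011100101"  (len 9)
step 11: "11100101"  (len 8)
step 12: "1100101001"  (len 10)
step 13: "10010100101"  (len 11)
step 14: "00101001010111"  (len 14)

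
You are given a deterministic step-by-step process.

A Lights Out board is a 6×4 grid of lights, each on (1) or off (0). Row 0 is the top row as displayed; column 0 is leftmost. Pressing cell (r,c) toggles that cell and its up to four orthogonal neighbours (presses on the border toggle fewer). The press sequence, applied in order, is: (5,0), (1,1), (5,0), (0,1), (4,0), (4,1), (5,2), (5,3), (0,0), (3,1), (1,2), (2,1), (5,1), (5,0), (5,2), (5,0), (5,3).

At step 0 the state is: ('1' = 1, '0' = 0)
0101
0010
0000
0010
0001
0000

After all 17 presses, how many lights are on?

9

0) 0101
0010
0000
0010
0001
0000
1) 0101
0010
0000
0010
1001
1100
2) 0001
1100
0100
0010
1001
1100
3) 0001
1100
0100
0010
0001
0000
4) 1111
1000
0100
0010
0001
0000
5) 1111
1000
0100
1010
1101
1000
6) 1111
1000
0100
1110
0011
1100
7) 1111
1000
0100
1110
0001
1011
8) 1111
1000
0100
1110
0000
1000
9) 0011
0000
0100
1110
0000
1000
10) 0011
0000
0000
0000
0100
1000
11) 0001
0111
0010
0000
0100
1000
12) 0001
0011
1100
0100
0100
1000
13) 0001
0011
1100
0100
0000
0110
14) 0001
0011
1100
0100
1000
1010
15) 0001
0011
1100
0100
1010
1101
16) 0001
0011
1100
0100
0010
0001
17) 0001
0011
1100
0100
0011
0010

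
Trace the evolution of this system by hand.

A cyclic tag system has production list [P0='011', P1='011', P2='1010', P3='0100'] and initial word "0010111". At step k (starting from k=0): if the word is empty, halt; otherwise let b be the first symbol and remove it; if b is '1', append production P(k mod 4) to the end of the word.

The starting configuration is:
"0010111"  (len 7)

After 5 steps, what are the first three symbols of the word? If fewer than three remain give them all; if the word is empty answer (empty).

111

k=0  "0010111"  (len 7)
k=1  "010111"  (len 6)
k=2  "10111"  (len 5)
k=3  "01111010"  (len 8)
k=4  "1111010"  (len 7)
k=5  "111010011"  (len 9)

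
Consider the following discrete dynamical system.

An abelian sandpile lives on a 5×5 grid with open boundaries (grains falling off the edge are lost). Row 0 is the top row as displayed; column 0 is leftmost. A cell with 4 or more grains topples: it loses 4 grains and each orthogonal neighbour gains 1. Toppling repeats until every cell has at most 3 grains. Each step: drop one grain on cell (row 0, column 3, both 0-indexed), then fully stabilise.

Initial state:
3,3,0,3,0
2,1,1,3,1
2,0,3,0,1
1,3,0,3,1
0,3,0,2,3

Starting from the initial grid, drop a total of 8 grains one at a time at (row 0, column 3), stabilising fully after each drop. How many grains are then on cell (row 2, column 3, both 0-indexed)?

1

k=0  3,3,0,3,0
2,1,1,3,1
2,0,3,0,1
1,3,0,3,1
0,3,0,2,3
k=1  3,3,1,1,1
2,1,2,0,2
2,0,3,1,1
1,3,0,3,1
0,3,0,2,3
k=2  3,3,1,2,1
2,1,2,0,2
2,0,3,1,1
1,3,0,3,1
0,3,0,2,3
k=3  3,3,1,3,1
2,1,2,0,2
2,0,3,1,1
1,3,0,3,1
0,3,0,2,3
k=4  3,3,2,0,2
2,1,2,1,2
2,0,3,1,1
1,3,0,3,1
0,3,0,2,3
k=5  3,3,2,1,2
2,1,2,1,2
2,0,3,1,1
1,3,0,3,1
0,3,0,2,3
k=6  3,3,2,2,2
2,1,2,1,2
2,0,3,1,1
1,3,0,3,1
0,3,0,2,3
k=7  3,3,2,3,2
2,1,2,1,2
2,0,3,1,1
1,3,0,3,1
0,3,0,2,3
k=8  3,3,3,0,3
2,1,2,2,2
2,0,3,1,1
1,3,0,3,1
0,3,0,2,3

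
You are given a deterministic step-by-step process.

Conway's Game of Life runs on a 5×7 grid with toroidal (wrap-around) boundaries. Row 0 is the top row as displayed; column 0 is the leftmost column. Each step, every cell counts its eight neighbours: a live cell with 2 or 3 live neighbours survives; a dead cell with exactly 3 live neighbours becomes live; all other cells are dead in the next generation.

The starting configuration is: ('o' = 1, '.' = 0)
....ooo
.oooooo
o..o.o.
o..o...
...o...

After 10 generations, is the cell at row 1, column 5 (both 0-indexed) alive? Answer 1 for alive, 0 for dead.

0) ....ooo
.oooooo
o..o.o.
o..o...
...o...
1) o.....o
.oo....
o....o.
..oo..o
...o.oo
2) ooo..oo
.o.....
o..o..o
o.oo...
..oooo.
3) o....oo
.....o.
o..o..o
o....o.
.....o.
4) ....oo.
....oo.
o...oo.
o...oo.
o...oo.
5) ...o...
...o...
...o...
oo.o...
...o...
6) ..ooo..
..ooo..
...oo..
...oo..
...oo..
7) .....o.
.....o.
.....o.
..o..o.
.....o.
8) ....ooo
....ooo
....ooo
....ooo
....ooo
9) o..o...
o..o...
o..o...
o..o...
o..o...
10) ooooo.o
ooooo.o
ooooo.o
ooooo.o
ooooo.o

0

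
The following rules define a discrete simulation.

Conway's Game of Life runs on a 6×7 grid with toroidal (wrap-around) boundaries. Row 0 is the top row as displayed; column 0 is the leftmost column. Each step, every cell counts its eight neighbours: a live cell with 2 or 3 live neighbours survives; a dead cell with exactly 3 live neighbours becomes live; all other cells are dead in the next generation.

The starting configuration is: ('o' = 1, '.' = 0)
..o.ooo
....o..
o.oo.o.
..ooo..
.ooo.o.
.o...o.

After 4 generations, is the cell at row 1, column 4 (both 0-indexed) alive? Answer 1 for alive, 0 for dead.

1

k=0  ..o.ooo
....o..
o.oo.o.
..ooo..
.ooo.o.
.o...o.
k=1  ...oo.o
.oo....
.oo..o.
.....oo
.o...o.
oo.....
k=2  ...o...
oo..oo.
ooo..oo
ooo.ooo
.o...o.
ooo.ooo
k=3  ...o...
...ooo.
.......
...oo..
.......
ooooooo
k=4  oo.....
...oo..
.....o.
.......
oo....o
ooooooo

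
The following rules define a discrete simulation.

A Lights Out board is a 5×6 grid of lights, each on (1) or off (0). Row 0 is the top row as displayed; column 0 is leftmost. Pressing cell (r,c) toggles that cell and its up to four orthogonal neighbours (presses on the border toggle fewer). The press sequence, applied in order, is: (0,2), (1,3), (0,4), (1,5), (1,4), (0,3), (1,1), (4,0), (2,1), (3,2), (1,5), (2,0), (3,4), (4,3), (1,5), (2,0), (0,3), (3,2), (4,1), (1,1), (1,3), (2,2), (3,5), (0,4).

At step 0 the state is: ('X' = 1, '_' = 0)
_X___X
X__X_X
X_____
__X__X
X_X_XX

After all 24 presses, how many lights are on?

13

0) _X___X
X__X_X
X_____
__X__X
X_X_XX
1) __XX_X
X_XX_X
X_____
__X__X
X_X_XX
2) __X__X
X___XX
X__X__
__X__X
X_X_XX
3) __XXX_
X____X
X__X__
__X__X
X_X_XX
4) __XXXX
X___X_
X__X_X
__X__X
X_X_XX
5) __XX_X
X__X_X
X__XXX
__X__X
X_X_XX
6) ____XX
X____X
X__XXX
__X__X
X_X_XX
7) _X__XX
_XX__X
XX_XXX
__X__X
X_X_XX
8) _X__XX
_XX__X
XX_XXX
X_X__X
_XX_XX
9) _X__XX
__X__X
__XXXX
XXX__X
_XX_XX
10) _X__XX
__X__X
___XXX
X__X_X
_X__XX
11) _X__X_
__X_X_
___XX_
X__X_X
_X__XX
12) _X__X_
X_X_X_
XX_XX_
___X_X
_X__XX
13) _X__X_
X_X_X_
XX_X__
____X_
_X___X
14) _X__X_
X_X_X_
XX_X__
___XX_
_XXXXX
15) _X__XX
X_X__X
XX_X_X
___XX_
_XXXXX
16) _X__XX
__X__X
___X_X
X__XX_
_XXXXX
17) _XXX_X
__XX_X
___X_X
X__XX_
_XXXXX
18) _XXX_X
__XX_X
__XX_X
XXX_X_
_X_XXX
19) _XXX_X
__XX_X
__XX_X
X_X_X_
X_XXXX
20) __XX_X
XX_X_X
_XXX_X
X_X_X_
X_XXXX
21) __X__X
XXX_XX
_XX__X
X_X_X_
X_XXXX
22) __X__X
XX__XX
___X_X
X___X_
X_XXXX
23) __X__X
XX__XX
___X__
X____X
X_XXX_
24) __XXX_
XX___X
___X__
X____X
X_XXX_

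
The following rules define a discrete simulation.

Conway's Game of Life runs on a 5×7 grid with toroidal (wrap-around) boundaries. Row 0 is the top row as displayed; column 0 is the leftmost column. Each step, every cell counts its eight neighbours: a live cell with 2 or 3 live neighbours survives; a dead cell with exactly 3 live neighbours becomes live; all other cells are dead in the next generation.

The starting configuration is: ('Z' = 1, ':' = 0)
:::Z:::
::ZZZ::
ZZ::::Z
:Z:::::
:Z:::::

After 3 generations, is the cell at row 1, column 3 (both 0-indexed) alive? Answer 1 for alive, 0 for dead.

0

t=0: :::Z:::
::ZZZ::
ZZ::::Z
:Z:::::
:Z:::::
t=1: :::ZZ::
ZZZZZ::
ZZ:Z:::
:ZZ::::
::Z::::
t=2: ::::Z::
Z::::::
::::Z::
Z::Z:::
:ZZ::::
t=3: :Z:::::
:::::::
:::::::
:ZZZ:::
:ZZZ:::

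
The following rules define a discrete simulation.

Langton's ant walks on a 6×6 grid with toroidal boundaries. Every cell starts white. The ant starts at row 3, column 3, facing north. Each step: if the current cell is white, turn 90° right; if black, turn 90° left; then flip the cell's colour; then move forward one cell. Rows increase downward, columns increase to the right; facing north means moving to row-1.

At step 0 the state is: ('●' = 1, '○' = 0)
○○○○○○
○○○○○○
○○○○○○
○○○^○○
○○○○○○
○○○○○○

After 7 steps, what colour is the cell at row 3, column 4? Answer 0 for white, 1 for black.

1

k=0  ○○○○○○
○○○○○○
○○○○○○
○○○^○○
○○○○○○
○○○○○○
k=1  ○○○○○○
○○○○○○
○○○○○○
○○○●>○
○○○○○○
○○○○○○
k=2  ○○○○○○
○○○○○○
○○○○○○
○○○●●○
○○○○v○
○○○○○○
k=3  ○○○○○○
○○○○○○
○○○○○○
○○○●●○
○○○<●○
○○○○○○
k=4  ○○○○○○
○○○○○○
○○○○○○
○○○^●○
○○○●●○
○○○○○○
k=5  ○○○○○○
○○○○○○
○○○○○○
○○<○●○
○○○●●○
○○○○○○
k=6  ○○○○○○
○○○○○○
○○^○○○
○○●○●○
○○○●●○
○○○○○○
k=7  ○○○○○○
○○○○○○
○○●>○○
○○●○●○
○○○●●○
○○○○○○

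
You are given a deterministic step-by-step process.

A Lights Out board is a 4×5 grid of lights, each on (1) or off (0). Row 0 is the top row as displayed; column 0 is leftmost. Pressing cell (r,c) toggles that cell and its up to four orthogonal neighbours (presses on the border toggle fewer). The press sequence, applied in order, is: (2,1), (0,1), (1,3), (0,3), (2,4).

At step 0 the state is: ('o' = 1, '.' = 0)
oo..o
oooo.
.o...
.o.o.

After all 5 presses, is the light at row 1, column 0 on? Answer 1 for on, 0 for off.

gen 0: oo..o
oooo.
.o...
.o.o.
gen 1: oo..o
o.oo.
o.o..
...o.
gen 2: ..o.o
oooo.
o.o..
...o.
gen 3: ..ooo
oo..o
o.oo.
...o.
gen 4: .....
oo.oo
o.oo.
...o.
gen 5: .....
oo.o.
o.o.o
...oo

1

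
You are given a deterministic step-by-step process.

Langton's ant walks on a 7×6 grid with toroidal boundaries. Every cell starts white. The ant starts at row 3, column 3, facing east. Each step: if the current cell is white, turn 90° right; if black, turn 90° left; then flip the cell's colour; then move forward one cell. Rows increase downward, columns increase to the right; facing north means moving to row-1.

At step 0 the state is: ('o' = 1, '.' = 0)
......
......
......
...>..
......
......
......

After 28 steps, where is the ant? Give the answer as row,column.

1,1

0) ......
......
......
...>..
......
......
......
1) ......
......
......
...o..
...v..
......
......
2) ......
......
......
...o..
..<o..
......
......
3) ......
......
......
..^o..
..oo..
......
......
4) ......
......
......
..o>..
..oo..
......
......
5) ......
......
...^..
..o...
..oo..
......
......
6) ......
......
...o>.
..o...
..oo..
......
......
7) ......
......
...oo.
..o.v.
..oo..
......
......
8) ......
......
...oo.
..o<o.
..oo..
......
......
9) ......
......
...^o.
..ooo.
..oo..
......
......
10) ......
......
..<.o.
..ooo.
..oo..
......
......
11) ......
..^...
..o.o.
..ooo.
..oo..
......
......
12) ......
..o>..
..o.o.
..ooo.
..oo..
......
......
13) ......
..oo..
..ovo.
..ooo.
..oo..
......
......
14) ......
..oo..
..<oo.
..ooo.
..oo..
......
......
15) ......
..oo..
...oo.
..voo.
..oo..
......
......
16) ......
..oo..
...oo.
...>o.
..oo..
......
......
17) ......
..oo..
...^o.
....o.
..oo..
......
......
18) ......
..oo..
..<.o.
....o.
..oo..
......
......
19) ......
..^o..
..o.o.
....o.
..oo..
......
......
20) ......
.<.o..
..o.o.
....o.
..oo..
......
......
21) .^....
.o.o..
..o.o.
....o.
..oo..
......
......
22) .o>...
.o.o..
..o.o.
....o.
..oo..
......
......
23) .oo...
.ovo..
..o.o.
....o.
..oo..
......
......
24) .oo...
.<oo..
..o.o.
....o.
..oo..
......
......
25) .oo...
..oo..
.vo.o.
....o.
..oo..
......
......
26) .oo...
..oo..
<oo.o.
....o.
..oo..
......
......
27) .oo...
^.oo..
ooo.o.
....o.
..oo..
......
......
28) .oo...
o>oo..
ooo.o.
....o.
..oo..
......
......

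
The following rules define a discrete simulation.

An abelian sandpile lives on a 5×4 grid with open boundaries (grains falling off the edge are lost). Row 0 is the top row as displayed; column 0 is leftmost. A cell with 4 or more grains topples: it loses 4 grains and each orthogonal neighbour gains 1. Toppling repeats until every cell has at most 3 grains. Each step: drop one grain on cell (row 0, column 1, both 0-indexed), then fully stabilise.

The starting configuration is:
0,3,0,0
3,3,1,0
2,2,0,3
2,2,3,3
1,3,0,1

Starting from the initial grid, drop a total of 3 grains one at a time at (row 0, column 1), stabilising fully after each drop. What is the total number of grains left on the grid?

gen 0: 0,3,0,0
3,3,1,0
2,2,0,3
2,2,3,3
1,3,0,1
gen 1: 2,1,1,0
0,1,2,0
3,3,0,3
2,2,3,3
1,3,0,1
gen 2: 2,2,1,0
0,1,2,0
3,3,0,3
2,2,3,3
1,3,0,1
gen 3: 2,3,1,0
0,1,2,0
3,3,0,3
2,2,3,3
1,3,0,1

33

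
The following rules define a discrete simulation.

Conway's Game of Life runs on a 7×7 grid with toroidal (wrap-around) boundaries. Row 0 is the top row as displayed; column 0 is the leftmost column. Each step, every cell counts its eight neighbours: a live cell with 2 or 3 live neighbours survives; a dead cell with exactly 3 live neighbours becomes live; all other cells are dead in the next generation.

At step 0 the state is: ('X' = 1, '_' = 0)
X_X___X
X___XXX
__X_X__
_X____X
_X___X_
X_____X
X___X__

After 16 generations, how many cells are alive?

0) X_X___X
X___XXX
__X_X__
_X____X
_X___X_
X_____X
X___X__
1) ___XX__
X___X__
_X_XX__
XXX__X_
_X___X_
XX___XX
_____X_
2) ___XXX_
__X__X_
___XXXX
X__X_XX
____XX_
XX__XX_
X____X_
3) ___X_X_
__X____
X_XX___
X__X___
_X_X___
XX_____
XX_X___
4) _X_XX__
_XX_X__
__XX___
X__XX__
_X_____
_______
XX__X_X
5) ____X__
_X__X__
_______
_X_XX__
_______
_X_____
XXXXXX_
6) X______
_______
__XXX__
_______
__X____
XX_XX__
XXXXXX_
7) X_XXX_X
___X___
___X___
__X____
_XXX___
X____XX
_____X_
8) __XXXXX
_______
__XX___
_X_____
XXXX__X
XXX_XXX
_X_X___
9) __XXXX_
_____X_
__X____
_______
___XX__
____XX_
_______
10) ___XXX_
__X__X_
_______
___X___
___XXX_
___XXX_
_______
11) ___XXX_
___X_X_
_______
___X___
__X__X_
___X_X_
_______
12) ___X_X_
___X_X_
____X__
_______
__XX___
____X__
___X_X_
13) __XX_XX
___X_X_
____X__
___X___
___X___
__X_X__
___X_X_
14) __XX_XX
__XX_XX
___XX__
___XX__
__XXX__
__X_X__
_____XX
15) X_XX___
______X
_______
_____X_
__X__X_
__X_X__
__X___X
16) XXXX__X
_______
_______
_______
___XXX_
_XX__X_
__X____

12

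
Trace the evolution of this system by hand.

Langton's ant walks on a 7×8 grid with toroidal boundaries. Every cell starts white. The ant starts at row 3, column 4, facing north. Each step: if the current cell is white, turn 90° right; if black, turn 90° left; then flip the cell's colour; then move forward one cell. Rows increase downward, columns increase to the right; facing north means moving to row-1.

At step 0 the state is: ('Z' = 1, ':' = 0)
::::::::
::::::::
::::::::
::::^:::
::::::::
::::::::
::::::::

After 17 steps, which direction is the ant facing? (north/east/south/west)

west

0) ::::::::
::::::::
::::::::
::::^:::
::::::::
::::::::
::::::::
1) ::::::::
::::::::
::::::::
::::Z>::
::::::::
::::::::
::::::::
2) ::::::::
::::::::
::::::::
::::ZZ::
:::::v::
::::::::
::::::::
3) ::::::::
::::::::
::::::::
::::ZZ::
::::<Z::
::::::::
::::::::
4) ::::::::
::::::::
::::::::
::::^Z::
::::ZZ::
::::::::
::::::::
5) ::::::::
::::::::
::::::::
:::<:Z::
::::ZZ::
::::::::
::::::::
6) ::::::::
::::::::
:::^::::
:::Z:Z::
::::ZZ::
::::::::
::::::::
7) ::::::::
::::::::
:::Z>:::
:::Z:Z::
::::ZZ::
::::::::
::::::::
8) ::::::::
::::::::
:::ZZ:::
:::ZvZ::
::::ZZ::
::::::::
::::::::
9) ::::::::
::::::::
:::ZZ:::
:::<ZZ::
::::ZZ::
::::::::
::::::::
10) ::::::::
::::::::
:::ZZ:::
::::ZZ::
:::vZZ::
::::::::
::::::::
11) ::::::::
::::::::
:::ZZ:::
::::ZZ::
::<ZZZ::
::::::::
::::::::
12) ::::::::
::::::::
:::ZZ:::
::^:ZZ::
::ZZZZ::
::::::::
::::::::
13) ::::::::
::::::::
:::ZZ:::
::Z>ZZ::
::ZZZZ::
::::::::
::::::::
14) ::::::::
::::::::
:::ZZ:::
::ZZZZ::
::ZvZZ::
::::::::
::::::::
15) ::::::::
::::::::
:::ZZ:::
::ZZZZ::
::Z:>Z::
::::::::
::::::::
16) ::::::::
::::::::
:::ZZ:::
::ZZ^Z::
::Z::Z::
::::::::
::::::::
17) ::::::::
::::::::
:::ZZ:::
::Z<:Z::
::Z::Z::
::::::::
::::::::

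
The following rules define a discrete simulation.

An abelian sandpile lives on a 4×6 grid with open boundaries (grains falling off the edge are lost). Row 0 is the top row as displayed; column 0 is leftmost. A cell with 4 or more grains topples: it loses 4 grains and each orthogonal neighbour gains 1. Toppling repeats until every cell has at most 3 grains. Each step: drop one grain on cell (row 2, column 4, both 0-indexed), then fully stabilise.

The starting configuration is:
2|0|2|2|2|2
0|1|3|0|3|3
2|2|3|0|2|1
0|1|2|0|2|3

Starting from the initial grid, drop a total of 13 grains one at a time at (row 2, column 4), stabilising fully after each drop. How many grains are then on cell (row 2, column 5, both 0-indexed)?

step 0: 2|0|2|2|2|2
0|1|3|0|3|3
2|2|3|0|2|1
0|1|2|0|2|3
step 1: 2|0|2|2|2|2
0|1|3|0|3|3
2|2|3|0|3|1
0|1|2|0|2|3
step 2: 2|0|2|2|3|3
0|1|3|1|1|0
2|2|3|1|1|3
0|1|2|0|3|3
step 3: 2|0|2|2|3|3
0|1|3|1|1|0
2|2|3|1|2|3
0|1|2|0|3|3
step 4: 2|0|2|2|3|3
0|1|3|1|1|0
2|2|3|1|3|3
0|1|2|0|3|3
step 5: 2|0|2|2|3|3
0|1|3|1|2|1
2|2|3|2|2|1
0|1|2|1|1|1
step 6: 2|0|2|2|3|3
0|1|3|1|2|1
2|2|3|2|3|1
0|1|2|1|1|1
step 7: 2|0|2|2|3|3
0|1|3|1|3|1
2|2|3|3|0|2
0|1|2|1|2|1
step 8: 2|0|2|2|3|3
0|1|3|1|3|1
2|2|3|3|1|2
0|1|2|1|2|1
step 9: 2|0|2|2|3|3
0|1|3|1|3|1
2|2|3|3|2|2
0|1|2|1|2|1
step 10: 2|0|2|2|3|3
0|1|3|1|3|1
2|2|3|3|3|2
0|1|2|1|2|1
step 11: 2|1|0|1|2|0
0|2|2|1|2|3
2|3|1|2|2|3
0|1|3|2|3|1
step 12: 2|1|0|1|2|0
0|2|2|1|2|3
2|3|1|2|3|3
0|1|3|2|3|1
step 13: 2|1|0|1|3|1
0|2|2|2|0|1
2|3|1|3|3|1
0|1|3|3|0|3

1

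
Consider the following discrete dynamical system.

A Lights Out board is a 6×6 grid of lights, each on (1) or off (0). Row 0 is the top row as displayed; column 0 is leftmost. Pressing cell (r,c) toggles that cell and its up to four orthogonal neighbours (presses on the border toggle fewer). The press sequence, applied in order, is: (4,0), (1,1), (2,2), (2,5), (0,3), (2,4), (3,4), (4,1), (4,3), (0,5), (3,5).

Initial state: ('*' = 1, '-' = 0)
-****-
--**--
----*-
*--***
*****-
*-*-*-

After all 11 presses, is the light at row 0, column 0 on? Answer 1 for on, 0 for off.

0) -****-
--**--
----*-
*--***
*****-
*-*-*-
1) -****-
--**--
----*-
---***
--***-
--*-*-
2) --***-
**-*--
-*--*-
---***
--***-
--*-*-
3) --***-
****--
--***-
--****
--***-
--*-*-
4) --***-
****-*
--**-*
--***-
--***-
--*-*-
5) ------
***--*
--**-*
--***-
--***-
--*-*-
6) ------
***-**
--*-*-
--**--
--***-
--*-*-
7) ------
***-**
--*---
--*-**
--**--
--*-*-
8) ------
***-**
--*---
-**-**
**-*--
-**-*-
9) ------
***-**
--*---
-*****
***-*-
-****-
10) ----**
***-*-
--*---
-*****
***-*-
-****-
11) ----**
***-*-
--*--*
-***--
***-**
-****-

0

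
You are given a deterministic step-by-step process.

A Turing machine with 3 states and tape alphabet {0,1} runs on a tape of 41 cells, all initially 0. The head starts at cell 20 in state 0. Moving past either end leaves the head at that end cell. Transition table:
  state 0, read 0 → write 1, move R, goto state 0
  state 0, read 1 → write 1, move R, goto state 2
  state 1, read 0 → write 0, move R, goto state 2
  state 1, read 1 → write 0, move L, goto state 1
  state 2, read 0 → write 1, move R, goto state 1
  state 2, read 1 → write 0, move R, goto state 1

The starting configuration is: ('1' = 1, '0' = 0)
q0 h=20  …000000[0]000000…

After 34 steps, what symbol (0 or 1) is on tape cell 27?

t=0: q0 h=20  …000000[0]000000…
t=1: q0 h=21  …000001[0]000000…
t=2: q0 h=22  …000011[0]000000…
t=3: q0 h=23  …000111[0]000000…
t=4: q0 h=24  …001111[0]000000…
t=5: q0 h=25  …011111[0]000000…
t=6: q0 h=26  …111111[0]000000…
t=7: q0 h=27  …111111[0]000000…
t=8: q0 h=28  …111111[0]000000…
t=9: q0 h=29  …111111[0]000000…
t=10: q0 h=30  …111111[0]000000…
t=11: q0 h=31  …111111[0]000000…
t=12: q0 h=32  …111111[0]000000…
t=13: q0 h=33  …111111[0]000000…
t=14: q0 h=34  …111111[0]000000|
t=15: q0 h=35  …111111[0]00000|
t=16: q0 h=36  …111111[0]0000|
t=17: q0 h=37  …111111[0]000|
t=18: q0 h=38  …111111[0]00|
t=19: q0 h=39  …111111[0]0|
t=20: q0 h=40  …111111[0]|
t=21: q0 h=40  …111111[1]|
t=22: q2 h=40  …111111[1]|
t=23: q1 h=40  …111111[0]|
t=24: q2 h=40  …111111[0]|
t=25: q1 h=40  …111111[1]|
t=26: q1 h=39  …111111[1]0|
t=27: q1 h=38  …111111[1]00|
t=28: q1 h=37  …111111[1]000|
t=29: q1 h=36  …111111[1]0000|
t=30: q1 h=35  …111111[1]00000|
t=31: q1 h=34  …111111[1]000000|
t=32: q1 h=33  …111111[1]000000…
t=33: q1 h=32  …111111[1]000000…
t=34: q1 h=31  …111111[1]000000…

1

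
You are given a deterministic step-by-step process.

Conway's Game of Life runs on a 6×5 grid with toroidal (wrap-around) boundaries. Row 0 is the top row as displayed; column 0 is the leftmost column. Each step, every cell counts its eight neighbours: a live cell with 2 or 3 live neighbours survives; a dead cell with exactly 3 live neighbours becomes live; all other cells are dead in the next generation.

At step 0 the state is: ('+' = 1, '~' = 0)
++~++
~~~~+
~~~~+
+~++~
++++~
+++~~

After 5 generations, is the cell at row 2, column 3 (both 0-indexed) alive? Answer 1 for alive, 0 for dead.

1

[0] ++~++
~~~~+
~~~~+
+~++~
++++~
+++~~
[1] ~~~+~
~~~~~
+~~~+
+~~~~
~~~~~
~~~~~
[2] ~~~~~
~~~~+
+~~~+
+~~~+
~~~~~
~~~~~
[3] ~~~~~
+~~~+
~~~+~
+~~~+
~~~~~
~~~~~
[4] ~~~~~
~~~~+
~~~+~
~~~~+
~~~~~
~~~~~
[5] ~~~~~
~~~~~
~~~++
~~~~~
~~~~~
~~~~~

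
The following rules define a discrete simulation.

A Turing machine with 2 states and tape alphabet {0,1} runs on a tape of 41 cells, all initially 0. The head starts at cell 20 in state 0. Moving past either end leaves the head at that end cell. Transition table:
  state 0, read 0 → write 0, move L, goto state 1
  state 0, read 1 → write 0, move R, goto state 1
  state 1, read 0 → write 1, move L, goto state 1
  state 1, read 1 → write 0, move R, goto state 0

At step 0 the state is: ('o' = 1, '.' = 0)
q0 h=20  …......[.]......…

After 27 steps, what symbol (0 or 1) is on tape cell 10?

1

gen 0: q0 h=20  …......[.]......…
gen 1: q1 h=19  …......[.]......…
gen 2: q1 h=18  …......[.]o.....…
gen 3: q1 h=17  …......[.]oo....…
gen 4: q1 h=16  …......[.]ooo...…
gen 5: q1 h=15  …......[.]oooo..…
gen 6: q1 h=14  …......[.]ooooo.…
gen 7: q1 h=13  …......[.]oooooo…
gen 8: q1 h=12  …......[.]oooooo…
gen 9: q1 h=11  …......[.]oooooo…
gen 10: q1 h=10  …......[.]oooooo…
gen 11: q1 h= 9  …......[.]oooooo…
gen 12: q1 h= 8  …......[.]oooooo…
gen 13: q1 h= 7  …......[.]oooooo…
gen 14: q1 h= 6  |......[.]oooooo…
gen 15: q1 h= 5  |.....[.]oooooo…
gen 16: q1 h= 4  |....[.]oooooo…
gen 17: q1 h= 3  |...[.]oooooo…
gen 18: q1 h= 2  |..[.]oooooo…
gen 19: q1 h= 1  |.[.]oooooo…
gen 20: q1 h= 0  |[.]oooooo…
gen 21: q1 h= 0  |[o]oooooo…
gen 22: q0 h= 1  |.[o]oooooo…
gen 23: q1 h= 2  |..[o]oooooo…
gen 24: q0 h= 3  |...[o]oooooo…
gen 25: q1 h= 4  |....[o]oooooo…
gen 26: q0 h= 5  |.....[o]oooooo…
gen 27: q1 h= 6  |......[o]oooooo…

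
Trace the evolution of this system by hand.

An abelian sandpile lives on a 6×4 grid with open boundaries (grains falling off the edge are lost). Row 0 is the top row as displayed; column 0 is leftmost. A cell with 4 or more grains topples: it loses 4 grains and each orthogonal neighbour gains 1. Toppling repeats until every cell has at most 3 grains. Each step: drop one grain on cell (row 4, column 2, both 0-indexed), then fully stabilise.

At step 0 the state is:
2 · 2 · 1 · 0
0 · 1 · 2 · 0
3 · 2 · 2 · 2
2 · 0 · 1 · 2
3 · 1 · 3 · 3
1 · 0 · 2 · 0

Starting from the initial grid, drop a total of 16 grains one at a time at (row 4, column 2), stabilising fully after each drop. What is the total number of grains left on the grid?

k=0  2 · 2 · 1 · 0
0 · 1 · 2 · 0
3 · 2 · 2 · 2
2 · 0 · 1 · 2
3 · 1 · 3 · 3
1 · 0 · 2 · 0
k=1  2 · 2 · 1 · 0
0 · 1 · 2 · 0
3 · 2 · 2 · 2
2 · 0 · 2 · 3
3 · 2 · 1 · 0
1 · 0 · 3 · 1
k=2  2 · 2 · 1 · 0
0 · 1 · 2 · 0
3 · 2 · 2 · 2
2 · 0 · 2 · 3
3 · 2 · 2 · 0
1 · 0 · 3 · 1
k=3  2 · 2 · 1 · 0
0 · 1 · 2 · 0
3 · 2 · 2 · 2
2 · 0 · 2 · 3
3 · 2 · 3 · 0
1 · 0 · 3 · 1
k=4  2 · 2 · 1 · 0
0 · 1 · 2 · 0
3 · 2 · 2 · 2
2 · 0 · 3 · 3
3 · 3 · 1 · 1
1 · 1 · 0 · 2
k=5  2 · 2 · 1 · 0
0 · 1 · 2 · 0
3 · 2 · 2 · 2
2 · 0 · 3 · 3
3 · 3 · 2 · 1
1 · 1 · 0 · 2
k=6  2 · 2 · 1 · 0
0 · 1 · 2 · 0
3 · 2 · 2 · 2
2 · 0 · 3 · 3
3 · 3 · 3 · 1
1 · 1 · 0 · 2
k=7  2 · 2 · 1 · 0
0 · 1 · 2 · 0
3 · 2 · 3 · 3
3 · 2 · 1 · 0
0 · 1 · 2 · 3
2 · 2 · 1 · 2
k=8  2 · 2 · 1 · 0
0 · 1 · 2 · 0
3 · 2 · 3 · 3
3 · 2 · 1 · 0
0 · 1 · 3 · 3
2 · 2 · 1 · 2
k=9  2 · 2 · 1 · 0
0 · 1 · 2 · 0
3 · 2 · 3 · 3
3 · 2 · 2 · 1
0 · 2 · 1 · 0
2 · 2 · 2 · 3
k=10  2 · 2 · 1 · 0
0 · 1 · 2 · 0
3 · 2 · 3 · 3
3 · 2 · 2 · 1
0 · 2 · 2 · 0
2 · 2 · 2 · 3
k=11  2 · 2 · 1 · 0
0 · 1 · 2 · 0
3 · 2 · 3 · 3
3 · 2 · 2 · 1
0 · 2 · 3 · 0
2 · 2 · 2 · 3
k=12  2 · 2 · 1 · 0
0 · 1 · 2 · 0
3 · 2 · 3 · 3
3 · 2 · 3 · 1
0 · 3 · 0 · 1
2 · 2 · 3 · 3
k=13  2 · 2 · 1 · 0
0 · 1 · 2 · 0
3 · 2 · 3 · 3
3 · 2 · 3 · 1
0 · 3 · 1 · 1
2 · 2 · 3 · 3
k=14  2 · 2 · 1 · 0
0 · 1 · 2 · 0
3 · 2 · 3 · 3
3 · 2 · 3 · 1
0 · 3 · 2 · 1
2 · 2 · 3 · 3
k=15  2 · 2 · 1 · 0
0 · 1 · 2 · 0
3 · 2 · 3 · 3
3 · 2 · 3 · 1
0 · 3 · 3 · 1
2 · 2 · 3 · 3
k=16  2 · 2 · 1 · 0
1 · 2 · 3 · 1
1 · 1 · 2 · 0
1 · 2 · 2 · 3
2 · 2 · 3 · 3
3 · 0 · 2 · 0

39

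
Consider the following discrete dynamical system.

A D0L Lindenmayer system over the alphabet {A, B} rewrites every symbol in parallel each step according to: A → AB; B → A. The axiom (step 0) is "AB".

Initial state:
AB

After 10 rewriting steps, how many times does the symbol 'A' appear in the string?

144

t=0: AB
t=1: ABA
t=2: ABAAB
t=3: ABAABABA
t=4: ABAABABAABAAB
t=5: ABAABABAABAABABAABABA
t=6: ABAABABAABAABABAABABAABAABABAABAAB
t=7: ABAABABAABAABABAABABAABAABABAABAABABAABABAABAABABAABABA
t=8: ABAABABAABAABABAABABAABAABABAABAABABAABABAABAABABAABABAABAABABAABAABABAABABAABAABABAABAAB
t=9: ABAABABAABAABABAABABAABAABABAABAABABAABABAABAABABAABABAABA…AABABAABABAABAABABAABABAABAABABAABAABABAABABAABAABABAABABA  (len 144)
t=10: ABAABABAABAABABAABABAABAABABAABAABABAABABAABAABABAABABAABA…AABABAABABAABAABABAABABAABAABABAABAABABAABABAABAABABAABAAB  (len 233)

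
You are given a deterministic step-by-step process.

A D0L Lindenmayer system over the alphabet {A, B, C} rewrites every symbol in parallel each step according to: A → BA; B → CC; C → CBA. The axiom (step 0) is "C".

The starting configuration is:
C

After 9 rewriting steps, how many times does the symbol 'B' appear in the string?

985

step 0: C
step 1: CBA
step 2: CBACCBA
step 3: CBACCBACBACBACCBA
step 4: CBACCBACBACBACCBACBACCBACBACCBACBACBACCBA
step 5: CBACCBACBACBACCBACBACCBACBACCBACBACBACCBACBACCBACBACBACCBACBACCBACBACBACCBACBACCBACBACCBACBACBACCBA
step 6: CBACCBACBACBACCBACBACCBACBACCBACBACBACCBACBACCBACBACBACCBA…CBACCBACBACBACCBACBACCBACBACBACCBACBACCBACBACCBACBACBACCBA  (len 239)
step 7: CBACCBACBACBACCBACBACCBACBACCBACBACBACCBACBACCBACBACBACCBA…CBACCBACBACBACCBACBACCBACBACBACCBACBACCBACBACCBACBACBACCBA  (len 577)
step 8: CBACCBACBACBACCBACBACCBACBACCBACBACBACCBACBACCBACBACBACCBA…CBACCBACBACBACCBACBACCBACBACBACCBACBACCBACBACCBACBACBACCBA  (len 1393)
step 9: CBACCBACBACBACCBACBACCBACBACCBACBACBACCBACBACCBACBACBACCBA…CBACCBACBACBACCBACBACCBACBACBACCBACBACCBACBACCBACBACBACCBA  (len 3363)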